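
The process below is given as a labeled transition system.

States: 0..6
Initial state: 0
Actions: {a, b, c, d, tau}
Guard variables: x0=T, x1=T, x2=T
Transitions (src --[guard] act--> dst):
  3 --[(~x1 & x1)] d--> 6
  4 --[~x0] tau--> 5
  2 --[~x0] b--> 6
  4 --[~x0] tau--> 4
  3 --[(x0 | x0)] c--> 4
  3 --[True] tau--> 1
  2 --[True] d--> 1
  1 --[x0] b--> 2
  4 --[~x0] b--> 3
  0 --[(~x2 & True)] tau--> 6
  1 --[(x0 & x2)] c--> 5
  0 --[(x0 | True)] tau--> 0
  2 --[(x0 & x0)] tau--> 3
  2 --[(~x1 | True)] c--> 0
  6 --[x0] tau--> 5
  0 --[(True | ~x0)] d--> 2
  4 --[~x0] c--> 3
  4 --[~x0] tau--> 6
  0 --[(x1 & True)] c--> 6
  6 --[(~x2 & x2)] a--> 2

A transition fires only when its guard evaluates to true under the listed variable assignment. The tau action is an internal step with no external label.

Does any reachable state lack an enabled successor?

Reach set: {0,1,2,3,4,5,6}
  0: c→6  d→2  tau→0  [deg 3]
  1: b→2  c→5  [deg 2]
  2: c→0  d→1  tau→3  [deg 3]
  3: c→4  tau→1  [deg 2]
  4: ∅  [STUCK]
  5: ∅  [STUCK]
  6: tau→5  [deg 1]
witness 4: d·tau·c

Answer: DEADLOCK at state 4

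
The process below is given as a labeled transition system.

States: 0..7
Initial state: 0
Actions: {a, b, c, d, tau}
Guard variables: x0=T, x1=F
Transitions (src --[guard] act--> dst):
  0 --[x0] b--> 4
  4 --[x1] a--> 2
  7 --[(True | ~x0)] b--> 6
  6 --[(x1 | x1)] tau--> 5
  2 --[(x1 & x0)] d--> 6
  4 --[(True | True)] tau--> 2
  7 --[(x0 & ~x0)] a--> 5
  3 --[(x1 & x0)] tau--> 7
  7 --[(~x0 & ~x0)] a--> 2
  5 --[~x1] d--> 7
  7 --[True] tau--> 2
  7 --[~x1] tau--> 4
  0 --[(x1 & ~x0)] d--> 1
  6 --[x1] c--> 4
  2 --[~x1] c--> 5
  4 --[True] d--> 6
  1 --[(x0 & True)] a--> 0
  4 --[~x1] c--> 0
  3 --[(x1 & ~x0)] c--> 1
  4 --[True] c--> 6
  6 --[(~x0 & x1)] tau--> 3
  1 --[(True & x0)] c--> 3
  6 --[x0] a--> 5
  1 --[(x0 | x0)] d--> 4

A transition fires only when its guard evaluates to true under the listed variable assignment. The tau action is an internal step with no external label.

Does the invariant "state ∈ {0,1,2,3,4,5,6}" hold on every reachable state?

Answer: INVARIANT VIOLATED at state 7

Trace:
Inv-set: {0,1,2,3,4,5,6}
R = {0,2,4,5,6,7}
  0: safe
  2: safe
  4: safe
  5: safe
  6: safe
  7: ✗ unsafe
reach 7 via b·tau·c·d — violates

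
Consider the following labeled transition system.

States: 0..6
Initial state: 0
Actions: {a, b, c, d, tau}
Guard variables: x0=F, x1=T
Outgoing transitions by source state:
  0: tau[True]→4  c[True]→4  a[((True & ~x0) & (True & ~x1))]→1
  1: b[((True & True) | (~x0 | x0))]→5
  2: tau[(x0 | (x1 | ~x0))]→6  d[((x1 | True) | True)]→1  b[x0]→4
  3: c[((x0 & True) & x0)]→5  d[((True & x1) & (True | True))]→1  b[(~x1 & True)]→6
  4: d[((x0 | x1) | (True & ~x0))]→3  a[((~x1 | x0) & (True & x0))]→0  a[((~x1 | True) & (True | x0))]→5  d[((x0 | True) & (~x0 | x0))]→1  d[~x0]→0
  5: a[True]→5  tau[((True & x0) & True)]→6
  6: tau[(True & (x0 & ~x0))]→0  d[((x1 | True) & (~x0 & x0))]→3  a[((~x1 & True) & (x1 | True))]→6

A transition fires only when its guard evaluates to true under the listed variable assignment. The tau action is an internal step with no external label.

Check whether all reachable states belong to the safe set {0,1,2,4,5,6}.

Answer: INVARIANT VIOLATED at state 3

Analysis:
Inv-set: {0,1,2,4,5,6}
Reachable = {0,1,3,4,5}
  0: safe
  1: safe
  3: outside
  4: safe
  5: safe
reach 3 via tau·d — violates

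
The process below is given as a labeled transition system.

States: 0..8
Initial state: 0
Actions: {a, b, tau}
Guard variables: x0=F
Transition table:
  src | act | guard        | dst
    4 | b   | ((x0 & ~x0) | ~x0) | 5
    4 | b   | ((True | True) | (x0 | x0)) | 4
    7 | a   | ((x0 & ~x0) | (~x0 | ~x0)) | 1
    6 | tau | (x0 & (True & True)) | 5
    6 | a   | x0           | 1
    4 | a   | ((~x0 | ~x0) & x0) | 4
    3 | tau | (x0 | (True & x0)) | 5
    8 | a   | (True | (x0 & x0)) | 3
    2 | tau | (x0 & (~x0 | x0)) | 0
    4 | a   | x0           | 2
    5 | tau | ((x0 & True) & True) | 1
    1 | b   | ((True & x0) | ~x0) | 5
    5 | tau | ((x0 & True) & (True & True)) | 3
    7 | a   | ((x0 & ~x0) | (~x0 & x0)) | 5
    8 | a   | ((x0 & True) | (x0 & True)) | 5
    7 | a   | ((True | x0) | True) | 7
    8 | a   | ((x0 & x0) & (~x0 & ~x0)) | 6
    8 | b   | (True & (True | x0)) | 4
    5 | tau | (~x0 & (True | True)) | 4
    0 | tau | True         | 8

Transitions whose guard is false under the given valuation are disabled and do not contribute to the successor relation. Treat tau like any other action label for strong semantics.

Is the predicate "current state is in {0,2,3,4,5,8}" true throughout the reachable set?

Safe = {0,2,3,4,5,8}
R = {0,3,4,5,8}
  0: ok
  3: ok
  4: ok
  5: ok
  8: ok

Answer: INVARIANT HOLDS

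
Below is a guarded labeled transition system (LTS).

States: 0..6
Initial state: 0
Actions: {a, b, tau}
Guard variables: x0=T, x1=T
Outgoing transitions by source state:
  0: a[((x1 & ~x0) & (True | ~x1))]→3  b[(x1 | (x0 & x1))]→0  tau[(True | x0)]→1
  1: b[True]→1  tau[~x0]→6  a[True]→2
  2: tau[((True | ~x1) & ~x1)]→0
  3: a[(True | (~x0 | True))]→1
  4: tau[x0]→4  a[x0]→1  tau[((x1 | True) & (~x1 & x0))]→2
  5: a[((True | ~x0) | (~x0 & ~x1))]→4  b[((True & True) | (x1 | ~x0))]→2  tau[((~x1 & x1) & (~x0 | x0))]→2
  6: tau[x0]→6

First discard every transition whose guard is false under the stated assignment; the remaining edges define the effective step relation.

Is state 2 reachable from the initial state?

Answer: REACHABLE

Working:
Guard filter leaves 10 enabled edge(s).
L0 = {0}
L1 = {1}  cumulative {0,1}
L2 = {2}  cumulative {0,1,2}
R = {0,1,2}
Path to 2: tau·a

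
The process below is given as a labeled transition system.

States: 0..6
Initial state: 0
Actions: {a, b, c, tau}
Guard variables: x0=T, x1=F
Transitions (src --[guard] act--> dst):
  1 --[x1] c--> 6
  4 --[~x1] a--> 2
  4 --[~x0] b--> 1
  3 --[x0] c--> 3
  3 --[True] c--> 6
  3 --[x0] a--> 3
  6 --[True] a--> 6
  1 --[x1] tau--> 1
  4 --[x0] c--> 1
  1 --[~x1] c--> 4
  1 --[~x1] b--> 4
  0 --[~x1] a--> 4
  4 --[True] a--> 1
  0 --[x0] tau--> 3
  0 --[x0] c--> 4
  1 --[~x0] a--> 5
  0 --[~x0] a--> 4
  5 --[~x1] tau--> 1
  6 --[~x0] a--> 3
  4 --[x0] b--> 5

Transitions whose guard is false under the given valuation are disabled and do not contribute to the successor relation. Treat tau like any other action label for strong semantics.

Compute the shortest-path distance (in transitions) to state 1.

Layered search for 1:
  L0 = {0}
  L1 = {3,4}
  L2 = {1,2,5,6}
1 enters at depth 2; path a·a

Answer: 2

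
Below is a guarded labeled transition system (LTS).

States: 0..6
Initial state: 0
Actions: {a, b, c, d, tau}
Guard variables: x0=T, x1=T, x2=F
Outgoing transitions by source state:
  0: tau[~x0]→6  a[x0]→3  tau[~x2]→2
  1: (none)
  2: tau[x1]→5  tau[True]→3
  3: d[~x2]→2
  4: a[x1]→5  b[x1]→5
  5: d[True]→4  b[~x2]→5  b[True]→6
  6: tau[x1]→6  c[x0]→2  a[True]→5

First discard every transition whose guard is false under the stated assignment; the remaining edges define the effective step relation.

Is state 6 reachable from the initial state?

13 transition(s) survive guard evaluation.
Layer 0: {0}
Layer 1: {2,3}  total {0,2,3}
Layer 2: {5}  total {0,2,3,5}
Layer 3: {4,6}  total {0,2,3,4,5,6}
Reach set: {0,2,3,4,5,6}
trace reaching 6: tau·tau·b

Answer: REACHABLE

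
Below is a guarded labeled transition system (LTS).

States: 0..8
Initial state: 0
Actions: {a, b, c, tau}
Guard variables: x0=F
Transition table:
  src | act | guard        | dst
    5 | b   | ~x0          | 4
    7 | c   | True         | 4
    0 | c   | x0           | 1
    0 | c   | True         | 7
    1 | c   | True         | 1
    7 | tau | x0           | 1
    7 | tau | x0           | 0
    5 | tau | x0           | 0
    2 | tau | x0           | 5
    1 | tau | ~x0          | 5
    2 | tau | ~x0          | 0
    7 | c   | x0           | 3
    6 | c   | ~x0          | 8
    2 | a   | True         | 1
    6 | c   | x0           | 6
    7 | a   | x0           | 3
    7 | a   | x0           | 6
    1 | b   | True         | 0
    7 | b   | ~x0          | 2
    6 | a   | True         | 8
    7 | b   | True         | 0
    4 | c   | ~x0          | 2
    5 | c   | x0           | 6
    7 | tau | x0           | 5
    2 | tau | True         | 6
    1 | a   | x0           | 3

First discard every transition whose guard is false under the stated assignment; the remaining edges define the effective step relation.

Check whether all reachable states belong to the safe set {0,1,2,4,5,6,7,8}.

Answer: INVARIANT HOLDS

Working:
Safe = {0,1,2,4,5,6,7,8}
R = {0,1,2,4,5,6,7,8}
  0: safe
  1: safe
  2: safe
  4: safe
  5: safe
  6: safe
  7: safe
  8: safe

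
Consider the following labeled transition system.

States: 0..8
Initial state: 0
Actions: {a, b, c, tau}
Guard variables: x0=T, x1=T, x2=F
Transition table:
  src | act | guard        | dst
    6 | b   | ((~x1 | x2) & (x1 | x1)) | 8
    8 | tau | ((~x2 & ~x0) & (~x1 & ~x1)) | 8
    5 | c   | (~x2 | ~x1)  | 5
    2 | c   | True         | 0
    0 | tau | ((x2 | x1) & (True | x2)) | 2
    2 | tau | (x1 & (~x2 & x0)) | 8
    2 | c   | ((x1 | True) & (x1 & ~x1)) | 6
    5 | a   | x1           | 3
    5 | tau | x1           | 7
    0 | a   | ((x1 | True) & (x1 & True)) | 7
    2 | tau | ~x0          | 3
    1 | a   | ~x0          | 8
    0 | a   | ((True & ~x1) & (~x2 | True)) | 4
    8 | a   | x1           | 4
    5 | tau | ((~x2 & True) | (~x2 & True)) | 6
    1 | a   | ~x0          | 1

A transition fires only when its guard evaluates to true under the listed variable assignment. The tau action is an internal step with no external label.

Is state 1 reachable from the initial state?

Guard filter leaves 9 enabled edge(s).
L0 = {0}
L1 = {2,7}  now seen {0,2,7}
L2 = {8}  now seen {0,2,7,8}
L3 = {4}  now seen {0,2,4,7,8}
Reach set: {0,2,4,7,8}

Answer: UNREACHABLE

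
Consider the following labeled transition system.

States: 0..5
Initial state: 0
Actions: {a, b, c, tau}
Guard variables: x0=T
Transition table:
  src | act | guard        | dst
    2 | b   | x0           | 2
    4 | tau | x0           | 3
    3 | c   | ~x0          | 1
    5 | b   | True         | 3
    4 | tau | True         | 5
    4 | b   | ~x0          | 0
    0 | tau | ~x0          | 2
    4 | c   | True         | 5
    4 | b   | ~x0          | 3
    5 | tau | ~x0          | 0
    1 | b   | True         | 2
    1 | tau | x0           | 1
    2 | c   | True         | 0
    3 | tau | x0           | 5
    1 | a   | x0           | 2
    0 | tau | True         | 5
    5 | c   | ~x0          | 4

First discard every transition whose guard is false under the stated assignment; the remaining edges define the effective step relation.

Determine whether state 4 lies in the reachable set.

Answer: UNREACHABLE

Analysis:
Guard filter leaves 11 enabled edge(s).
Layer 0: {0}
Layer 1: {5}  total {0,5}
Layer 2: {3}  total {0,3,5}
Reach set: {0,3,5}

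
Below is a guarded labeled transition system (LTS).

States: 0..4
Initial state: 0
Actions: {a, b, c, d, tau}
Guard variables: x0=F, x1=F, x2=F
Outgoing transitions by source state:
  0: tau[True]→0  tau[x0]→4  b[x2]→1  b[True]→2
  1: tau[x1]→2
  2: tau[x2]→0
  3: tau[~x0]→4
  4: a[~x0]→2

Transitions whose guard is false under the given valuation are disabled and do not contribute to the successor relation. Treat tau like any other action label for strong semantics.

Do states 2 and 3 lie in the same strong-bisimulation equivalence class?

Refine partition for ~:
  π0 = {{0,1,2,3,4}}
  π1 = {{0},{1,2},{3},{4}}
stable after 2 split(s): 4 block(s)
2∈{1,2}, 3∈{3}

Answer: NOT BISIMILAR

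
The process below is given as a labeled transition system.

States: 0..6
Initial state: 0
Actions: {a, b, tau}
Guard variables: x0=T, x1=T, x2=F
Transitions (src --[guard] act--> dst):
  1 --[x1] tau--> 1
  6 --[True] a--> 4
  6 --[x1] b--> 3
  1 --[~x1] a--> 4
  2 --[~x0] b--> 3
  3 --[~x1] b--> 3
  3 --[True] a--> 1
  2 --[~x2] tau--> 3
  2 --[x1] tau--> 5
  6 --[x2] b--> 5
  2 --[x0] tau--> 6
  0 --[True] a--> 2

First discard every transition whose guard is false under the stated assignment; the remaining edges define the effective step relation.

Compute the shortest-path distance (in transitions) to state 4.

Breadth-first toward 4:
  depth 0: {0}
  depth 1: {2}
  depth 2: {3,5,6}
  depth 3: {1,4}
depth(4)=3, e.g. a·tau·a

Answer: 3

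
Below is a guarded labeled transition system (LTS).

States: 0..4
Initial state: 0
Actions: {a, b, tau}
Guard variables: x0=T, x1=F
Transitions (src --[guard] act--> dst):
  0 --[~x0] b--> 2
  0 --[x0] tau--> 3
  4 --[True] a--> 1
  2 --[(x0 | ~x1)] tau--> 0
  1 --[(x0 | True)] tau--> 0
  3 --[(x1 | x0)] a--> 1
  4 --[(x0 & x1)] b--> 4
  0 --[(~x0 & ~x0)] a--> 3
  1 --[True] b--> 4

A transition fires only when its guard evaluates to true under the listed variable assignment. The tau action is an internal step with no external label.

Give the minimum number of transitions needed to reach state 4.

Answer: 3

Working:
Layered search for 4:
  Layer 0: {0}
  Layer 1: {3}
  Layer 2: {1}
  Layer 3: {4}
4 enters at depth 3; path tau·a·b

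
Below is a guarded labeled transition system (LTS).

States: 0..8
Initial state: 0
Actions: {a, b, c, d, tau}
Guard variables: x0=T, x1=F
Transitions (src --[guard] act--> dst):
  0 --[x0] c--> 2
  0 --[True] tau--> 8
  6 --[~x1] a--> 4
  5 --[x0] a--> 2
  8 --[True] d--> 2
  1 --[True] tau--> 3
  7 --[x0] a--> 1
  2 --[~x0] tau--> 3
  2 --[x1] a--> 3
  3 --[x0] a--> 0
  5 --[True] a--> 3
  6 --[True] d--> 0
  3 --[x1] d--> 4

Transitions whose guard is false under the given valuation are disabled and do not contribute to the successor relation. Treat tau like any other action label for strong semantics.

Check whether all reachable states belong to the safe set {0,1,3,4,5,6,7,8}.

Allowed set {0,1,3,4,5,6,7,8}
R = {0,2,8}
  0: safe
  2: VIOLATES
  8: safe
reach 2 via c — violates

Answer: INVARIANT VIOLATED at state 2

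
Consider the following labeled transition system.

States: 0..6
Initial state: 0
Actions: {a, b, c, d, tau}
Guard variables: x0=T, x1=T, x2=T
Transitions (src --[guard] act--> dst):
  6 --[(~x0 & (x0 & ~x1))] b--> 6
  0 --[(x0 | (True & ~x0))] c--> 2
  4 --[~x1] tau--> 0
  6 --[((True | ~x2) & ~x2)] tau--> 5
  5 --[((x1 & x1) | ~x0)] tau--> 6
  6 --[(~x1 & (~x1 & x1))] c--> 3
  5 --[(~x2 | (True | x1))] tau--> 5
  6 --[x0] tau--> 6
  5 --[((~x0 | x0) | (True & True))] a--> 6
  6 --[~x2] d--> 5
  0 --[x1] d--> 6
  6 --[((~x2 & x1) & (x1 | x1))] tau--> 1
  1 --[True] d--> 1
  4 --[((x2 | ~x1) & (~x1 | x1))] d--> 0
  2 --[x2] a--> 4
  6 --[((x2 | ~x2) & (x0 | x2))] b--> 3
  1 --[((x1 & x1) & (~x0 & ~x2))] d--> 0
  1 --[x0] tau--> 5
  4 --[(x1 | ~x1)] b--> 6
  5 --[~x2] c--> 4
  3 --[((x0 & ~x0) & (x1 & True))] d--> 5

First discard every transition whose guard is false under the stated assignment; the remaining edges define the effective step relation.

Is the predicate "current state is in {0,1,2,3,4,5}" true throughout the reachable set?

Answer: INVARIANT VIOLATED at state 6

Analysis:
Inv-set: {0,1,2,3,4,5}
Reachable = {0,2,3,4,6}
  0: safe
  2: safe
  3: safe
  4: safe
  6: ✗ unsafe
witness against invariant: d → 6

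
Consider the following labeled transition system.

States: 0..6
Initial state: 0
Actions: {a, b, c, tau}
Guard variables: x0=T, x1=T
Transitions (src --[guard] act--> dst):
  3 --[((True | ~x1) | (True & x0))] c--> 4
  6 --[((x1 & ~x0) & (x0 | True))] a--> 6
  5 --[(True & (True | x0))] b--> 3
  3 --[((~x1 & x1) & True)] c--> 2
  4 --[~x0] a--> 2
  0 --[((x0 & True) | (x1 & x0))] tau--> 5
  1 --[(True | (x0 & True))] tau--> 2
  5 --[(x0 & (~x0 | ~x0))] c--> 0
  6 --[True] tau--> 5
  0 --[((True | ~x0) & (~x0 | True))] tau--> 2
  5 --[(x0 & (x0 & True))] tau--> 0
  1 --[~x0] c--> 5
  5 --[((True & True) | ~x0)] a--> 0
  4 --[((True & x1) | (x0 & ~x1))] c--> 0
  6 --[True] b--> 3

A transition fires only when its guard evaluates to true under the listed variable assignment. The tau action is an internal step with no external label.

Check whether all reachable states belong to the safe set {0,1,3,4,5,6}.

Answer: INVARIANT VIOLATED at state 2

Trace:
Safe = {0,1,3,4,5,6}
R = {0,2,3,4,5}
  0: ✓
  2: ✗ unsafe
  3: ✓
  4: ✓
  5: ✓
reach 2 via tau — violates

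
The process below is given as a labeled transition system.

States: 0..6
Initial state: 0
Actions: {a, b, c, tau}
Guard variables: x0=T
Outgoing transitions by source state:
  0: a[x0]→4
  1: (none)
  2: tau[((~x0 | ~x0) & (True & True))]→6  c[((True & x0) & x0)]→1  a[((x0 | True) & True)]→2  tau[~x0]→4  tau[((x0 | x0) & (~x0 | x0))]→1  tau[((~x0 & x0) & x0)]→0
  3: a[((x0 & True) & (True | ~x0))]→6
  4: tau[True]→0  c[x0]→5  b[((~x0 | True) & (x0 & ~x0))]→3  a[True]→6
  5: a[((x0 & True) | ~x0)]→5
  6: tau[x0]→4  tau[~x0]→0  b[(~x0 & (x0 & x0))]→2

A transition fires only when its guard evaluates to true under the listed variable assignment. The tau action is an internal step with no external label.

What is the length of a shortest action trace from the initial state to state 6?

Breadth-first toward 6:
  depth 0: {0}
  depth 1: {4}
  depth 2: {5,6}
depth(6)=2, e.g. a·a

Answer: 2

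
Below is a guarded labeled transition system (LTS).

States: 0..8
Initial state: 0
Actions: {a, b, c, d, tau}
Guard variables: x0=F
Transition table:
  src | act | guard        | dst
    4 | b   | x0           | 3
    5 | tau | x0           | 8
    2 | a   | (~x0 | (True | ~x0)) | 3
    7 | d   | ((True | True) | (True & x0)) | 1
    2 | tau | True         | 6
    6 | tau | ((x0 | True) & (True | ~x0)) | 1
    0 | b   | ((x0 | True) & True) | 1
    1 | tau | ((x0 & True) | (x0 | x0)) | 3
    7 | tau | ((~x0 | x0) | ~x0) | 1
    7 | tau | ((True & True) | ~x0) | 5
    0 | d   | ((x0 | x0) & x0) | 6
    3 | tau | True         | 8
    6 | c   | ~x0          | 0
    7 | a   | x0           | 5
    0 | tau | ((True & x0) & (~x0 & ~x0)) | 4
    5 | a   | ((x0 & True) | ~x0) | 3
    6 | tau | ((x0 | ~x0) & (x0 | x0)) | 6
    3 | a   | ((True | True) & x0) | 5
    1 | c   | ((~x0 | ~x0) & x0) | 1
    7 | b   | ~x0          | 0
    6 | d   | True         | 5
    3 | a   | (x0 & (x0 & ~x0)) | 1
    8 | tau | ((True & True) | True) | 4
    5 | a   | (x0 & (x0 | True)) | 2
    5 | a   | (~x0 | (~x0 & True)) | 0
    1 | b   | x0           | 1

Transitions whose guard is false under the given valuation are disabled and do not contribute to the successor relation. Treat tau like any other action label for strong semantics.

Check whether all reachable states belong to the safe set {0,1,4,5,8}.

Safe = {0,1,4,5,8}
Reachable = {0,1}
  0: ✓
  1: ✓

Answer: INVARIANT HOLDS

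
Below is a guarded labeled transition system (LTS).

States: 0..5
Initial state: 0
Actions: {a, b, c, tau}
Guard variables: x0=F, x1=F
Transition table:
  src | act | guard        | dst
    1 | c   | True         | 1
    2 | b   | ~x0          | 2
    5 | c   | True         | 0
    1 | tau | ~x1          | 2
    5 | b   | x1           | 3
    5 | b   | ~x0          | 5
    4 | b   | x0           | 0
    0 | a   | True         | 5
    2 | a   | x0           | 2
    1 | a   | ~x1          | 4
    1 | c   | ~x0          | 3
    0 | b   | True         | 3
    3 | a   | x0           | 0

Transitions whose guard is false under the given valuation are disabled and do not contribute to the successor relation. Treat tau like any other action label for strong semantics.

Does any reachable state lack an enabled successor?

Answer: DEADLOCK at state 3

Trace:
Reach set: {0,3,5}
  0: a→5  b→3  [deg 2]
  3: ∅  [STUCK]
  5: b→5  c→0  [deg 2]
witness 3: b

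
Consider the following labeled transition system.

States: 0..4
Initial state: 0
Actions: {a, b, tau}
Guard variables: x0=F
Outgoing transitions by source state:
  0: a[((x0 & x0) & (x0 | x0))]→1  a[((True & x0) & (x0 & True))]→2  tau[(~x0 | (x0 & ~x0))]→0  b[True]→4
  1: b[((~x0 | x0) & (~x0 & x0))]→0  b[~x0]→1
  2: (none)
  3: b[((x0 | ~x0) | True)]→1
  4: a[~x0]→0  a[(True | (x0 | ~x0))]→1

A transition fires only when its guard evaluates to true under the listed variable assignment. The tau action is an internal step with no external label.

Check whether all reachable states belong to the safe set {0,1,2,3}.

Answer: INVARIANT VIOLATED at state 4

Trace:
Inv-set: {0,1,2,3}
Reachable = {0,1,4}
  0: safe
  1: safe
  4: VIOLATES
reach 4 via b — violates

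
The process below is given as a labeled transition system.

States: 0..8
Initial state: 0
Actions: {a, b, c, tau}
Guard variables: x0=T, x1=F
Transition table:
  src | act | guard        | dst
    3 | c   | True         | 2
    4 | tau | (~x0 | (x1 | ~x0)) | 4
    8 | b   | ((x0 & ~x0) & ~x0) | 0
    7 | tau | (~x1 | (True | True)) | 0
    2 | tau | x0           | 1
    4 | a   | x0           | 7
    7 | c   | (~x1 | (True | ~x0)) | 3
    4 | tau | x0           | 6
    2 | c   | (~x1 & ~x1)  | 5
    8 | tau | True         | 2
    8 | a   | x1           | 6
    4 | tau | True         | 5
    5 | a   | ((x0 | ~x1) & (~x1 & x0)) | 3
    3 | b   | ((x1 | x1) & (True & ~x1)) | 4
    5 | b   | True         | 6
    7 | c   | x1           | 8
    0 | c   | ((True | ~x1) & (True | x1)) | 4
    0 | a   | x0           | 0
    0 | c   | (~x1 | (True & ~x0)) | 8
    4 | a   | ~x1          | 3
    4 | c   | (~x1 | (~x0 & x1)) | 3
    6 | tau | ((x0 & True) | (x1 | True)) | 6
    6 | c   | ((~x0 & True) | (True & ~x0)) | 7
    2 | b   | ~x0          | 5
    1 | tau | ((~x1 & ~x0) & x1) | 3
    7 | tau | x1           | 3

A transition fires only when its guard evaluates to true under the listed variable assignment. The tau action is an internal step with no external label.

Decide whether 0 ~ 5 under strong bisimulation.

Compute ~ classes (split until stable):
  P[0] = {{0,1,2,3,4,5,6,7,8}}
  P[1] = {{0},{1},{2,7},{3},{4},{5},{6,8}}
  P[2] = {{0},{1},{2},{3},{4},{5},{6},{7},{8}}
Fixed point at round 3; 9 class(es).
class of 0: {0}; class of 5: {5}

Answer: NOT BISIMILAR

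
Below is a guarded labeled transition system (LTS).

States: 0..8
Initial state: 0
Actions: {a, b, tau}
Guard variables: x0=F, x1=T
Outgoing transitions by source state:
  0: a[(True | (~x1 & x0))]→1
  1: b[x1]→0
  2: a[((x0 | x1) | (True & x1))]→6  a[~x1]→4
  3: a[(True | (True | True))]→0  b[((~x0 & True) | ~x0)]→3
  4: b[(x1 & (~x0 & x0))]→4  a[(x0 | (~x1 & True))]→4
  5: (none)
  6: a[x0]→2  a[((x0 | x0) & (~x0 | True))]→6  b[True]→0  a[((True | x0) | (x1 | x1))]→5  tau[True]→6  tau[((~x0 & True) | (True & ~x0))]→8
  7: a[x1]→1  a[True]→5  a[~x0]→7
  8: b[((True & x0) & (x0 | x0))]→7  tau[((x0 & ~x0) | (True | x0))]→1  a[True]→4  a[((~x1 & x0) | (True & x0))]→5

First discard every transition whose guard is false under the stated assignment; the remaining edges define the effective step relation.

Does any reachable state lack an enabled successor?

Answer: DEADLOCK-FREE

Working:
Reach set: {0,1}
  0: a→1  [deg 1]
  1: b→0  [deg 1]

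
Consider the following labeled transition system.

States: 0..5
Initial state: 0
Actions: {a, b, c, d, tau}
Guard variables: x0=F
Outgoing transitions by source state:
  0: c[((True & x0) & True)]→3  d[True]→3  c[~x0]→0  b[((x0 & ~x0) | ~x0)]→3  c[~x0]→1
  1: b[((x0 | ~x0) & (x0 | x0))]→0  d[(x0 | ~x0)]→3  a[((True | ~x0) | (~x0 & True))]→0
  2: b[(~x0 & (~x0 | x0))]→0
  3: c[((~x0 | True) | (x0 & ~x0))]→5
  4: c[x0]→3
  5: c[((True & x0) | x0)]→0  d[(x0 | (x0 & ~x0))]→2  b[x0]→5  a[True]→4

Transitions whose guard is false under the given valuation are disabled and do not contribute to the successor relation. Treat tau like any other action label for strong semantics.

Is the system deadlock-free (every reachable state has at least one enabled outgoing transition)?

R = {0,1,3,4,5}
  0: b→3  c→0  c→1  d→3  [4 out]
  1: a→0  d→3  [2 out]
  3: c→5  [1 out]
  4: ∅  [no exit]
  5: a→4  [1 out]
trace reaching 4: d·c·a

Answer: DEADLOCK at state 4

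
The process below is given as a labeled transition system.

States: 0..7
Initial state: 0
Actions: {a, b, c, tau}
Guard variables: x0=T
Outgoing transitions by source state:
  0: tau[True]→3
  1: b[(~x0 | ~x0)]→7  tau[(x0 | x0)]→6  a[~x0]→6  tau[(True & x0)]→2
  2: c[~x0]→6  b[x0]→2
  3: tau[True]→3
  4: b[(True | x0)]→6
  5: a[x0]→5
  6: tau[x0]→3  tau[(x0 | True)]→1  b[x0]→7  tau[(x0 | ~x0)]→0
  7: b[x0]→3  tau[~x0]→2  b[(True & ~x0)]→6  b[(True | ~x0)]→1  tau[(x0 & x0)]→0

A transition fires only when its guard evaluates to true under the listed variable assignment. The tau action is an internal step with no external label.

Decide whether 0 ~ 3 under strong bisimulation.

Bisimulation quotient by refinement:
  P[0] = {{0,1,2,3,4,5,6,7}}
  P[1] = {{0,1,3},{2,4},{5},{6,7}}
  P[2] = {{0,3},{1},{2},{4},{5},{6},{7}}
stable after 3 split(s): 7 block(s)
0∈{0,3}, 3∈{0,3}

Answer: BISIMILAR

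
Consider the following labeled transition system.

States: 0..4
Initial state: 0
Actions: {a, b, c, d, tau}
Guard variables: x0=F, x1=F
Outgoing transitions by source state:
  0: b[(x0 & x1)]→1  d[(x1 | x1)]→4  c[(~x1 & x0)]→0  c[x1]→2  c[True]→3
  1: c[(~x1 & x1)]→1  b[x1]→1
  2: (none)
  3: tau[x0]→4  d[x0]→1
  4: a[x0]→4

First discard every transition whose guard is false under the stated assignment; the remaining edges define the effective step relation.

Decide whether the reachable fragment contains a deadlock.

Answer: DEADLOCK at state 3

Working:
Reach set: {0,3}
  0: c→3  [deg 1]
  3: ∅  [STUCK]
trace reaching 3: c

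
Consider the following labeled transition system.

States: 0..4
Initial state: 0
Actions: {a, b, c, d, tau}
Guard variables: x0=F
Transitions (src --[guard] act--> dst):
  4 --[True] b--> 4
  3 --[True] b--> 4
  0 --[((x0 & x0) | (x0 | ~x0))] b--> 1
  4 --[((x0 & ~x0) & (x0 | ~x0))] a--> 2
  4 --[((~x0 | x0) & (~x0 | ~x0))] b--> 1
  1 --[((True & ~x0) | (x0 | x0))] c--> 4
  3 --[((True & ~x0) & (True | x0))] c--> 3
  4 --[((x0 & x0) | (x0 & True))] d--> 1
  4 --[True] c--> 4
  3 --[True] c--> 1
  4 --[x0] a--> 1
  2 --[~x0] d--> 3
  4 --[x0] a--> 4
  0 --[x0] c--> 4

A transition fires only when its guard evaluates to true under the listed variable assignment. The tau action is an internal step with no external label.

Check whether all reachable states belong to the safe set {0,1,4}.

Inv-set: {0,1,4}
R = {0,1,4}
  0: safe
  1: safe
  4: safe

Answer: INVARIANT HOLDS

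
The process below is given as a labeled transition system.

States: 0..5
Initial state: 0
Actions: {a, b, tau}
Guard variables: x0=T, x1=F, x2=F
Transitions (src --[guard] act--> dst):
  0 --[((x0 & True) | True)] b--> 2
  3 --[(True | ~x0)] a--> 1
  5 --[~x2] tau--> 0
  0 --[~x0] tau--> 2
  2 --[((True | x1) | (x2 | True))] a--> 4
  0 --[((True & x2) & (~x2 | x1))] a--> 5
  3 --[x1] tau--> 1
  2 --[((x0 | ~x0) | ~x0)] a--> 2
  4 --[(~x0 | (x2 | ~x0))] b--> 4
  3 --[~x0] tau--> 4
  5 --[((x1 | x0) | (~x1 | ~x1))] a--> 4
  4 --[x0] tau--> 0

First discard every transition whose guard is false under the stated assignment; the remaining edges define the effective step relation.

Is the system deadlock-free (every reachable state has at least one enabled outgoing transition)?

Answer: DEADLOCK-FREE

Analysis:
R = {0,2,4}
  0: b→2  [1 exit(s)]
  2: a→2  a→4  [2 exit(s)]
  4: tau→0  [1 exit(s)]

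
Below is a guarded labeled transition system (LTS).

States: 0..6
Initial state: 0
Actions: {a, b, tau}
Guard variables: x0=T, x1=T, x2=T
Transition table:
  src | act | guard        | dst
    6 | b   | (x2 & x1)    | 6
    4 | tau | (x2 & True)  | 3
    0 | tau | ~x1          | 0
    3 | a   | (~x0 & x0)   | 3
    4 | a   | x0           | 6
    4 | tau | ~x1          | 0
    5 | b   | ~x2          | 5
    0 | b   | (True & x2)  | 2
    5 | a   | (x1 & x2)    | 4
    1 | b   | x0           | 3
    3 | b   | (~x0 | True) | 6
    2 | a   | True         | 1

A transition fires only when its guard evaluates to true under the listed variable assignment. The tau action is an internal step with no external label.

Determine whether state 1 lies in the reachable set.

8 transition(s) survive guard evaluation.
depth 0: {0}
depth 1: {2}  total {0,2}
depth 2: {1}  total {0,1,2}
depth 3: {3}  total {0,1,2,3}
depth 4: {6}  total {0,1,2,3,6}
Reach set: {0,1,2,3,6}
Path to 1: b·a

Answer: REACHABLE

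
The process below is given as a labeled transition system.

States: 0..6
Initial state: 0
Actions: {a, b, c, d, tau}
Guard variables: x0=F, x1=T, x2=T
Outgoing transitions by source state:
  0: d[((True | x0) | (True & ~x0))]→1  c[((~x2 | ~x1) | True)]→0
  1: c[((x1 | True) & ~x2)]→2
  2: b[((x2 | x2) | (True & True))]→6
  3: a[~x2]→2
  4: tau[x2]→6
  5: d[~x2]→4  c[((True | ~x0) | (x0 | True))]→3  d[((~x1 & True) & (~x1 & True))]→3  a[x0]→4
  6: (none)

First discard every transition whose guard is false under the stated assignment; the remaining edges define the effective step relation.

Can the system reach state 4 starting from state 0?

5 transition(s) survive guard evaluation.
L0 = {0}
L1 = {1}  total {0,1}
Reach set: {0,1}

Answer: UNREACHABLE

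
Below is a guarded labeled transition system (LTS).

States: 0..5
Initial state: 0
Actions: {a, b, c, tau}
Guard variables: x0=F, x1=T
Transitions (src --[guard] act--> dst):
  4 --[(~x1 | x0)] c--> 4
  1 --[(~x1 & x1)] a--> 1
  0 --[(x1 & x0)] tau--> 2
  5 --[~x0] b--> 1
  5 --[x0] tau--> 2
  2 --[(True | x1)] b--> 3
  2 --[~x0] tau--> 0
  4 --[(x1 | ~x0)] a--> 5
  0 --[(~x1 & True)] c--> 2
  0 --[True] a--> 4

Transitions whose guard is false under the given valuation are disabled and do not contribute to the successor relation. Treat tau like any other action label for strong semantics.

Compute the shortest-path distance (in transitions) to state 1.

Answer: 3

Trace:
Breadth-first toward 1:
  L0 = {0}
  L1 = {4}
  L2 = {5}
  L3 = {1}
depth(1)=3, e.g. a·a·b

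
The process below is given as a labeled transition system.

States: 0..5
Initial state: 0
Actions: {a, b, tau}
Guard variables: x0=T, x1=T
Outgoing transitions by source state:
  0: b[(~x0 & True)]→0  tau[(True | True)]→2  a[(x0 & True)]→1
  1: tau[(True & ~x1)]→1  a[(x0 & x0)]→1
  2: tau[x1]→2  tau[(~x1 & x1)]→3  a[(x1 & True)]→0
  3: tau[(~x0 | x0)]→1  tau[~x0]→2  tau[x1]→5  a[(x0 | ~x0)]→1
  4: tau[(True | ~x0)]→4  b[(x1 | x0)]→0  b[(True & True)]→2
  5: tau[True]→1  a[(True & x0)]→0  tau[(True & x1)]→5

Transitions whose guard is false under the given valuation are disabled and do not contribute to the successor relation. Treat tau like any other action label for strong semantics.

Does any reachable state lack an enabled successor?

Answer: DEADLOCK-FREE

Trace:
R = {0,1,2}
  0: a→1  tau→2  [2 exit(s)]
  1: a→1  [1 exit(s)]
  2: a→0  tau→2  [2 exit(s)]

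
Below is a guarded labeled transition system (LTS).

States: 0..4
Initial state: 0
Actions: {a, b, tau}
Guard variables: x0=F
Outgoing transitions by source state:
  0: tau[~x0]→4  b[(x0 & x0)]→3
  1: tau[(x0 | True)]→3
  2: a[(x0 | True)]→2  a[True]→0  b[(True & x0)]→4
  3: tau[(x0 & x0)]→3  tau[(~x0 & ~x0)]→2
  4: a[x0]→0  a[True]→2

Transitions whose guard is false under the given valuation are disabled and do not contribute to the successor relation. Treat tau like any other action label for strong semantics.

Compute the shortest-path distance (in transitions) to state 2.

Answer: 2

Analysis:
Breadth-first toward 2:
  Layer 0: {0}
  Layer 1: {4}
  Layer 2: {2}
depth(2)=2, e.g. tau·a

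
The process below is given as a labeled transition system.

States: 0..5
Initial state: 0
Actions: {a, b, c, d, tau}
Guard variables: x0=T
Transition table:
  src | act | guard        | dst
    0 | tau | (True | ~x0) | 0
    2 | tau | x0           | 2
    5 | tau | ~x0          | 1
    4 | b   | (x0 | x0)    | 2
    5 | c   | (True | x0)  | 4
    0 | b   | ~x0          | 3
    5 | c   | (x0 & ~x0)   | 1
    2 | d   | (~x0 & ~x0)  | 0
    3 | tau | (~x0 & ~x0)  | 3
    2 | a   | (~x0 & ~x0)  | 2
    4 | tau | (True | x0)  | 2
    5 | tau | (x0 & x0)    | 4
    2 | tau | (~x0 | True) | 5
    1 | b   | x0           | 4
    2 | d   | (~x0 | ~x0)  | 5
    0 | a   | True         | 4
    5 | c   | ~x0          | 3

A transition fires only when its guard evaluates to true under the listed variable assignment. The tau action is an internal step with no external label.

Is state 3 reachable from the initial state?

9 transition(s) survive guard evaluation.
Layer 0: {0}
Layer 1: {4}  cumulative {0,4}
Layer 2: {2}  cumulative {0,2,4}
Layer 3: {5}  cumulative {0,2,4,5}
Reach set: {0,2,4,5}

Answer: UNREACHABLE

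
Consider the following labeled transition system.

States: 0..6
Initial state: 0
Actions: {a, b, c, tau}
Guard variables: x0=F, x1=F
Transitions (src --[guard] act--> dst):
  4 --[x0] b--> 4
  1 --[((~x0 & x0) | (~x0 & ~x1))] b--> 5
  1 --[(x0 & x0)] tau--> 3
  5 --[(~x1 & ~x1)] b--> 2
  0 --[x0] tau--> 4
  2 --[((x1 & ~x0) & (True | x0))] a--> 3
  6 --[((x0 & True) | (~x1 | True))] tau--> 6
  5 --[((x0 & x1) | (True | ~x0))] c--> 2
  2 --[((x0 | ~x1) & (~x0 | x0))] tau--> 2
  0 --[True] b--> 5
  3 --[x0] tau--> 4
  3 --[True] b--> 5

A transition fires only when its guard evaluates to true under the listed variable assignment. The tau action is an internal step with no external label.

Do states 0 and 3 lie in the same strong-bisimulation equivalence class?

Bisimulation quotient by refinement:
  round 0: {{0,1,2,3,4,5,6}}
  round 1: {{0,1,3},{2,6},{4},{5}}
Fixed point at round 2; 4 class(es).
0∈{0,1,3}, 3∈{0,1,3}

Answer: BISIMILAR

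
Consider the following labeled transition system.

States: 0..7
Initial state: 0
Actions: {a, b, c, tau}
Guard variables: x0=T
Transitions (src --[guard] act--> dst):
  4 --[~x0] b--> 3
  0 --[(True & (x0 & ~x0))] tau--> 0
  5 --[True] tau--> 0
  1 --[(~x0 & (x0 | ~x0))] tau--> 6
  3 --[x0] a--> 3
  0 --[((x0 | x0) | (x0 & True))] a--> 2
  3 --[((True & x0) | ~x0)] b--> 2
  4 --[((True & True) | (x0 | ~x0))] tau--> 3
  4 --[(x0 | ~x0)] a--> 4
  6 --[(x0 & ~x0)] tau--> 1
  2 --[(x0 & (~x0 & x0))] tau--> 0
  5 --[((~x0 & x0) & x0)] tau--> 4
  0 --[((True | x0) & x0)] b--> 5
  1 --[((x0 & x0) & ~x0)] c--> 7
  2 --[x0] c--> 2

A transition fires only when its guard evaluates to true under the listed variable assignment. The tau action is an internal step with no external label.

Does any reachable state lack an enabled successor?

Reachable = {0,2,5}
  0: a→2  b→5  [2 out]
  2: c→2  [1 out]
  5: tau→0  [1 out]

Answer: DEADLOCK-FREE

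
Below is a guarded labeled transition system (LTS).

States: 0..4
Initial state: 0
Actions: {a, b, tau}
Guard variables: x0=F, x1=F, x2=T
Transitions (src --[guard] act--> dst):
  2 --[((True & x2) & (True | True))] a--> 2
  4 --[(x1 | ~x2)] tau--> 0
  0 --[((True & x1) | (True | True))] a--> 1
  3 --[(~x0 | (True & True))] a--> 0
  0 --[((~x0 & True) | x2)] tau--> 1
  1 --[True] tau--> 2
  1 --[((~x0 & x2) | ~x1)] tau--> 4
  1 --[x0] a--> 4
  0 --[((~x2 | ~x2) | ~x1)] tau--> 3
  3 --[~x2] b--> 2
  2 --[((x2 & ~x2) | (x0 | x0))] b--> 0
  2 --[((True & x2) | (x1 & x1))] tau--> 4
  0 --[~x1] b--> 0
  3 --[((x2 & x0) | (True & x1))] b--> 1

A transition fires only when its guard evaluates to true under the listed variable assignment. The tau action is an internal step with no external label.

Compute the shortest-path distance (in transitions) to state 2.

Answer: 2

Working:
Layered search for 2:
  Layer 0: {0}
  Layer 1: {1,3}
  Layer 2: {2,4}
2 enters at depth 2; path a·tau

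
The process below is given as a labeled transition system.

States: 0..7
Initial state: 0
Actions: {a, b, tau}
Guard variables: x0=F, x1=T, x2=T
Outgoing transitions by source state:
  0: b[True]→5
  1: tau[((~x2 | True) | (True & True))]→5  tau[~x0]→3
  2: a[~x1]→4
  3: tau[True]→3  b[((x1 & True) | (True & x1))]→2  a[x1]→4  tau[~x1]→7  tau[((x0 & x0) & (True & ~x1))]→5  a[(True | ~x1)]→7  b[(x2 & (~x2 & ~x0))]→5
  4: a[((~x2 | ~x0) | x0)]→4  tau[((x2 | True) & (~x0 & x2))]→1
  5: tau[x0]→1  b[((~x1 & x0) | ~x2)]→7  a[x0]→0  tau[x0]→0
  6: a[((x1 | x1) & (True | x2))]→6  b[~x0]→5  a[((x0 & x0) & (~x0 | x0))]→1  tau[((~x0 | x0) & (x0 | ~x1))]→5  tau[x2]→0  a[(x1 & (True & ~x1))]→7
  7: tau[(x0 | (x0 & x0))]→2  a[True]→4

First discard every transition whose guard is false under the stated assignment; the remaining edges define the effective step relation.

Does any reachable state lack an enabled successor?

Answer: DEADLOCK at state 5

Trace:
Reachable = {0,5}
  0: b→5  [deg 1]
  5: ∅  [no exit]
Path to 5: b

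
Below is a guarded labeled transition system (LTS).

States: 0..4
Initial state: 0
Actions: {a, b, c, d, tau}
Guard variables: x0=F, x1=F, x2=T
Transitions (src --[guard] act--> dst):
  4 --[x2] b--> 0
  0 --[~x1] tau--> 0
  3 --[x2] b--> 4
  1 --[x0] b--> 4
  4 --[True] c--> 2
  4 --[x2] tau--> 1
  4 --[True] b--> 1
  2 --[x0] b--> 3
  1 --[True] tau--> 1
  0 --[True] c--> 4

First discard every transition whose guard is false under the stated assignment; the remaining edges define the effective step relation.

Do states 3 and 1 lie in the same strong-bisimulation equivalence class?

Answer: NOT BISIMILAR

Analysis:
Refine partition for ~:
  π0 = {{0,1,2,3,4}}
  π1 = {{0},{1},{2},{3},{4}}
Fixed point at round 2; 5 class(es).
class of 3: {3}; class of 1: {1}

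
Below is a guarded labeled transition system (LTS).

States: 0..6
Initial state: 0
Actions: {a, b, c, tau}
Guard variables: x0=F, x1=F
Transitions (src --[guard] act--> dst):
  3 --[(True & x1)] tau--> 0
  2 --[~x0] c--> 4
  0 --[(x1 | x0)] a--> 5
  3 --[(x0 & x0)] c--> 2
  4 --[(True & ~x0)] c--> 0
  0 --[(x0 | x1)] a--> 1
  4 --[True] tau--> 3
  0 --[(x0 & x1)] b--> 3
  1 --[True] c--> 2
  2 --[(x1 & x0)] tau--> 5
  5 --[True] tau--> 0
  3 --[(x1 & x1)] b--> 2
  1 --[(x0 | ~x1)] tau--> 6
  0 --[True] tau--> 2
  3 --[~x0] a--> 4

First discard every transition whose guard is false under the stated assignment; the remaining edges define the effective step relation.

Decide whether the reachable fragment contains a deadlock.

Answer: DEADLOCK-FREE

Analysis:
Reach set: {0,2,3,4}
  0: tau→2  [deg 1]
  2: c→4  [deg 1]
  3: a→4  [deg 1]
  4: c→0  tau→3  [deg 2]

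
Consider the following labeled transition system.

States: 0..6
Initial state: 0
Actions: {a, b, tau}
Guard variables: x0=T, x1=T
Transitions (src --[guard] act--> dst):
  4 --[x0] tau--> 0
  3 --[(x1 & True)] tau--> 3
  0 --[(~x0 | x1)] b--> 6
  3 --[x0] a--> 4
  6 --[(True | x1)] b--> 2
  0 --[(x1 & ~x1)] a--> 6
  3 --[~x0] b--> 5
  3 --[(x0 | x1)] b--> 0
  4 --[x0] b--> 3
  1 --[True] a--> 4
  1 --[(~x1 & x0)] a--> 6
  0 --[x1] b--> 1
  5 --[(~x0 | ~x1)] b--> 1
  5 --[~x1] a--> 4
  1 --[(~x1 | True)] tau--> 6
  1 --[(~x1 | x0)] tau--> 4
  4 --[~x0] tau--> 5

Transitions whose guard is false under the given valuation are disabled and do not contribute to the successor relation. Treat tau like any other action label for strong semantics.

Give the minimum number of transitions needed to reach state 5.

Answer: UNREACHABLE

Trace:
BFS to 5:
  Layer 0: {0}
  Layer 1: {1,6}
  Layer 2: {2,4}
  Layer 3: {3}
5 never appears.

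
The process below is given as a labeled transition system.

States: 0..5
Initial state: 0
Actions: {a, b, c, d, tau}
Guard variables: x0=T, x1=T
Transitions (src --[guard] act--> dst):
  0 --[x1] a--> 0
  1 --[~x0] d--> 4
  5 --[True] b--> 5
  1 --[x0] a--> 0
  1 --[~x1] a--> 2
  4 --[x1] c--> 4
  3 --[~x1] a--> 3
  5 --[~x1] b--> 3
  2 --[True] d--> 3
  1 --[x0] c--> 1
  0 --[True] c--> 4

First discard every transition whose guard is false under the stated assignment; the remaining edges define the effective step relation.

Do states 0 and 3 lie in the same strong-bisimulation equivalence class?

Bisimulation quotient by refinement:
  P[0] = {{0,1,2,3,4,5}}
  P[1] = {{0,1},{2},{3},{4},{5}}
  P[2] = {{0},{1},{2},{3},{4},{5}}
Fixed point at round 3; 6 class(es).
class of 0: {0}; class of 3: {3}

Answer: NOT BISIMILAR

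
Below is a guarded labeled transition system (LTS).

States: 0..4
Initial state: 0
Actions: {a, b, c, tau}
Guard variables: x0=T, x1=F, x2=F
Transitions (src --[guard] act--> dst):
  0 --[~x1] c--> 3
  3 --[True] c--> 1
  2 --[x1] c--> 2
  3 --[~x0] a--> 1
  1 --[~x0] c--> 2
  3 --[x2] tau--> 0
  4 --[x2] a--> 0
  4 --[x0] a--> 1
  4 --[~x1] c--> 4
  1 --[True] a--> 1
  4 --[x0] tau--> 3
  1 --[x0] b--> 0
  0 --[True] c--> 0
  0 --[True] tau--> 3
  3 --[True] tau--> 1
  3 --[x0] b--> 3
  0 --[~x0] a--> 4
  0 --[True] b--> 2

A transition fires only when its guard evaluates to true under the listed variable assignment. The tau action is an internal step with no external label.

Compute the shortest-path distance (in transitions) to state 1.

Answer: 2

Analysis:
BFS to 1:
  L0 = {0}
  L1 = {2,3}
  L2 = {1}
first hit 1 at d=2 via c·c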